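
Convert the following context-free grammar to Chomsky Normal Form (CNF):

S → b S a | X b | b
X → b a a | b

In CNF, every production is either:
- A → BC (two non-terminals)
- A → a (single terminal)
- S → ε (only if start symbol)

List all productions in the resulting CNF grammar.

TB → b; TA → a; S → b; X → b; S → TB X0; X0 → S TA; S → X TB; X → TB X1; X1 → TA TA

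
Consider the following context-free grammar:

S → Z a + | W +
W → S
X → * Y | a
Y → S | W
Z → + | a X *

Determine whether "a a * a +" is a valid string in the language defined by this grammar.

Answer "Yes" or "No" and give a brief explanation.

Yes - a valid derivation exists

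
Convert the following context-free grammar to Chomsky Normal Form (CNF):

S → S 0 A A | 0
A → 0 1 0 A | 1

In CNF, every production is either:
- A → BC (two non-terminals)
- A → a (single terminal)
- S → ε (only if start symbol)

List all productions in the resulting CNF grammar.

T0 → 0; S → 0; T1 → 1; A → 1; S → S X0; X0 → T0 X1; X1 → A A; A → T0 X2; X2 → T1 X3; X3 → T0 A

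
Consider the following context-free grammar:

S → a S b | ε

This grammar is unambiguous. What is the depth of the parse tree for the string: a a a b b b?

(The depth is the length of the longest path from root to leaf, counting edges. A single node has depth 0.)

4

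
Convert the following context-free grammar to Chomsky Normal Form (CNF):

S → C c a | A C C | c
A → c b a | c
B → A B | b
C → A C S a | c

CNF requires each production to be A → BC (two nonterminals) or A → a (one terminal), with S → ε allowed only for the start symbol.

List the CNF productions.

TC → c; TA → a; S → c; TB → b; A → c; B → b; C → c; S → C X0; X0 → TC TA; S → A X1; X1 → C C; A → TC X2; X2 → TB TA; B → A B; C → A X3; X3 → C X4; X4 → S TA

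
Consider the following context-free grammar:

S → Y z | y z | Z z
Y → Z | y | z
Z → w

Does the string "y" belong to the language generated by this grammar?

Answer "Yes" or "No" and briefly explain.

No - no valid derivation exists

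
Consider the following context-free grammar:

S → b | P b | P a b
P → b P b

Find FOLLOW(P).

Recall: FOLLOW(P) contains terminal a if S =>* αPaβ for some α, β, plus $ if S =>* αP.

We compute FOLLOW(P) using the standard algorithm.
FOLLOW(S) starts with {$}.
FIRST(P) = {b}
FIRST(S) = {b}
FOLLOW(P) = {a, b}
FOLLOW(S) = {$}
Therefore, FOLLOW(P) = {a, b}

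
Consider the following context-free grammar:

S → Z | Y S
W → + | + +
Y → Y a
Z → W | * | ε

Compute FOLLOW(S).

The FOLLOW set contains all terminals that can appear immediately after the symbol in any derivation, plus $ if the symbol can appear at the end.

We compute FOLLOW(S) using the standard algorithm.
FOLLOW(S) starts with {$}.
FIRST(S) = {*, +, ε}
FIRST(W) = {+}
FIRST(Y) = {}
FIRST(Z) = {*, +, ε}
FOLLOW(S) = {$}
FOLLOW(W) = {$}
FOLLOW(Y) = {$, *, +, a}
FOLLOW(Z) = {$}
Therefore, FOLLOW(S) = {$}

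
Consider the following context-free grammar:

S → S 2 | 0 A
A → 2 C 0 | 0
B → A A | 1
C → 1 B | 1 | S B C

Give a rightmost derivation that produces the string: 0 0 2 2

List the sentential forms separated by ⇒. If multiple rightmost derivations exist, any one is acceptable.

S ⇒ S 2 ⇒ S 2 2 ⇒ 0 A 2 2 ⇒ 0 0 2 2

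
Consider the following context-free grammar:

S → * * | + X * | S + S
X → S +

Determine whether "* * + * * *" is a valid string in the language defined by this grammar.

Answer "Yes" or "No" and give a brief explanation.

No - no valid derivation exists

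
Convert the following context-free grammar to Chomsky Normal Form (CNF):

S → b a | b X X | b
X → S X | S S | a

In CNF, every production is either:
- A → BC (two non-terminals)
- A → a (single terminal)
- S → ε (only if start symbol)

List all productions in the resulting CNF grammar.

TB → b; TA → a; S → b; X → a; S → TB TA; S → TB X0; X0 → X X; X → S X; X → S S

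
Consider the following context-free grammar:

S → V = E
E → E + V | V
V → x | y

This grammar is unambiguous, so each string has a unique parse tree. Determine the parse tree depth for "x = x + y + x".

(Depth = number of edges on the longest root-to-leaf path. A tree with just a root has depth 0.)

5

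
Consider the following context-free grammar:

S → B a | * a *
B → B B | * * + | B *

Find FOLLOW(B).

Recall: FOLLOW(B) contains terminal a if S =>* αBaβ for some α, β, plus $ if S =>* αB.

We compute FOLLOW(B) using the standard algorithm.
FOLLOW(S) starts with {$}.
FIRST(B) = {*}
FIRST(S) = {*}
FOLLOW(B) = {*, a}
FOLLOW(S) = {$}
Therefore, FOLLOW(B) = {*, a}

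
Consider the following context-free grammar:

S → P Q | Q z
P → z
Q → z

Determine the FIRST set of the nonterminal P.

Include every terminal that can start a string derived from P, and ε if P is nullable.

We compute FIRST(P) using the standard algorithm.
FIRST(P) = {z}
FIRST(Q) = {z}
FIRST(S) = {z}
Therefore, FIRST(P) = {z}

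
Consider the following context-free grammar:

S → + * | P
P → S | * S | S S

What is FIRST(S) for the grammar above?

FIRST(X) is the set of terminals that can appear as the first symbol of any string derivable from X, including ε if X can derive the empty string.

We compute FIRST(S) using the standard algorithm.
FIRST(P) = {*, +}
FIRST(S) = {*, +}
Therefore, FIRST(S) = {*, +}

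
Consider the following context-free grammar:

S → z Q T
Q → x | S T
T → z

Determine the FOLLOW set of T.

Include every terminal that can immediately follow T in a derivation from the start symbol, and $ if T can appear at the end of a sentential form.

We compute FOLLOW(T) using the standard algorithm.
FOLLOW(S) starts with {$}.
FIRST(Q) = {x, z}
FIRST(S) = {z}
FIRST(T) = {z}
FOLLOW(Q) = {z}
FOLLOW(S) = {$, z}
FOLLOW(T) = {$, z}
Therefore, FOLLOW(T) = {$, z}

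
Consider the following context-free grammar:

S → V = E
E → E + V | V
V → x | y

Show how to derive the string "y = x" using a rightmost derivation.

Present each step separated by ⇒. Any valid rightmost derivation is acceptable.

S ⇒ V = E ⇒ V = V ⇒ V = x ⇒ y = x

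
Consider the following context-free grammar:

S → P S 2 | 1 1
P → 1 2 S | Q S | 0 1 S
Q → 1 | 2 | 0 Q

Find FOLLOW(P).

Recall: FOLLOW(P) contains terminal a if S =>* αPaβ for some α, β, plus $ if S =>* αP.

We compute FOLLOW(P) using the standard algorithm.
FOLLOW(S) starts with {$}.
FIRST(P) = {0, 1, 2}
FIRST(Q) = {0, 1, 2}
FIRST(S) = {0, 1, 2}
FOLLOW(P) = {0, 1, 2}
FOLLOW(Q) = {0, 1, 2}
FOLLOW(S) = {$, 0, 1, 2}
Therefore, FOLLOW(P) = {0, 1, 2}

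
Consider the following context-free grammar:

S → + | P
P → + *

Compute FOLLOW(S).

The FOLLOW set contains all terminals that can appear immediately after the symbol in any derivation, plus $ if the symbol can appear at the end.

We compute FOLLOW(S) using the standard algorithm.
FOLLOW(S) starts with {$}.
FIRST(P) = {+}
FIRST(S) = {+}
FOLLOW(P) = {$}
FOLLOW(S) = {$}
Therefore, FOLLOW(S) = {$}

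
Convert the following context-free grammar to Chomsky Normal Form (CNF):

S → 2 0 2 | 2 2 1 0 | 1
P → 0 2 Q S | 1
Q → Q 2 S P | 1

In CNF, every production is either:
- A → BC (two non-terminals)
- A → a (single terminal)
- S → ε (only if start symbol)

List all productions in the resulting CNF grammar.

T2 → 2; T0 → 0; T1 → 1; S → 1; P → 1; Q → 1; S → T2 X0; X0 → T0 T2; S → T2 X1; X1 → T2 X2; X2 → T1 T0; P → T0 X3; X3 → T2 X4; X4 → Q S; Q → Q X5; X5 → T2 X6; X6 → S P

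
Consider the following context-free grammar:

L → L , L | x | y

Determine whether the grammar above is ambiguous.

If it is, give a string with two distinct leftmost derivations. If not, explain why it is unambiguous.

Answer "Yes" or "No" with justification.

Yes - the string 'x , x , x , y' has two distinct leftmost derivations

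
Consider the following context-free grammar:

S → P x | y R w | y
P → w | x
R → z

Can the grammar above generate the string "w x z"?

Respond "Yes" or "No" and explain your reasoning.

No - no valid derivation exists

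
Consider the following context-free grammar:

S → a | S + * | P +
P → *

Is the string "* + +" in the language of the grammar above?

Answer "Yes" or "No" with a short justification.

No - no valid derivation exists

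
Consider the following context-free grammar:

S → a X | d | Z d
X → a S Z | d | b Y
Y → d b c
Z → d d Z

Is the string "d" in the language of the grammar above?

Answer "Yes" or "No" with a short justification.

Yes - a valid derivation exists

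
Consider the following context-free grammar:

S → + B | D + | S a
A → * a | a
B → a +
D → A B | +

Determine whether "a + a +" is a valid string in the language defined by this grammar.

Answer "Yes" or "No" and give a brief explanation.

No - no valid derivation exists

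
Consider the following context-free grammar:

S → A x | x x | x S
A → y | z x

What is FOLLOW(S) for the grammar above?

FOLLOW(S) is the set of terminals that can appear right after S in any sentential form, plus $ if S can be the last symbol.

We compute FOLLOW(S) using the standard algorithm.
FOLLOW(S) starts with {$}.
FIRST(A) = {y, z}
FIRST(S) = {x, y, z}
FOLLOW(A) = {x}
FOLLOW(S) = {$}
Therefore, FOLLOW(S) = {$}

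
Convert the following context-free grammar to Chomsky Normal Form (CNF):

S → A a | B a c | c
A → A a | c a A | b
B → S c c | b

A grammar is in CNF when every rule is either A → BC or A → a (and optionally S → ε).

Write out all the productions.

TA → a; TC → c; S → c; A → b; B → b; S → A TA; S → B X0; X0 → TA TC; A → A TA; A → TC X1; X1 → TA A; B → S X2; X2 → TC TC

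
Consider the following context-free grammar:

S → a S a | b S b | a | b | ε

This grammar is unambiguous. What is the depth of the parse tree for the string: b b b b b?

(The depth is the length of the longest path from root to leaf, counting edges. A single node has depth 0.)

3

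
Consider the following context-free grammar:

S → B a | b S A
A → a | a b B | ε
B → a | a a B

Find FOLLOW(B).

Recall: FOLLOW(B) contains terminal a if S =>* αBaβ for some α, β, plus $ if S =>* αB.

We compute FOLLOW(B) using the standard algorithm.
FOLLOW(S) starts with {$}.
FIRST(A) = {a, ε}
FIRST(B) = {a}
FIRST(S) = {a, b}
FOLLOW(A) = {$, a}
FOLLOW(B) = {$, a}
FOLLOW(S) = {$, a}
Therefore, FOLLOW(B) = {$, a}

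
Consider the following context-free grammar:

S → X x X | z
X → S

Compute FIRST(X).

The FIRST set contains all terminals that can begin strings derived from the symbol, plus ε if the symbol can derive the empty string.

We compute FIRST(X) using the standard algorithm.
FIRST(S) = {z}
FIRST(X) = {z}
Therefore, FIRST(X) = {z}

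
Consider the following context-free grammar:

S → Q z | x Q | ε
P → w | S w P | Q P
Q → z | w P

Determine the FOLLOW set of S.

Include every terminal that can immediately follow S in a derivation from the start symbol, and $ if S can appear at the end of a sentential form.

We compute FOLLOW(S) using the standard algorithm.
FOLLOW(S) starts with {$}.
FIRST(P) = {w, x, z}
FIRST(Q) = {w, z}
FIRST(S) = {w, x, z, ε}
FOLLOW(P) = {$, w, x, z}
FOLLOW(Q) = {$, w, x, z}
FOLLOW(S) = {$, w}
Therefore, FOLLOW(S) = {$, w}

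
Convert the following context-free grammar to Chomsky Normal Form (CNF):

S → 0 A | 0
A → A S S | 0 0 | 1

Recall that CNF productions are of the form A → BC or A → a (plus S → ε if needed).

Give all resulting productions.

T0 → 0; S → 0; A → 1; S → T0 A; A → A X0; X0 → S S; A → T0 T0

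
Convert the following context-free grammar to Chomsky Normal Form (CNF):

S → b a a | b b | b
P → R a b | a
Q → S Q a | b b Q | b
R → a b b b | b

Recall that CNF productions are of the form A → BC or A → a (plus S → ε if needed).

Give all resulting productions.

TB → b; TA → a; S → b; P → a; Q → b; R → b; S → TB X0; X0 → TA TA; S → TB TB; P → R X1; X1 → TA TB; Q → S X2; X2 → Q TA; Q → TB X3; X3 → TB Q; R → TA X4; X4 → TB X5; X5 → TB TB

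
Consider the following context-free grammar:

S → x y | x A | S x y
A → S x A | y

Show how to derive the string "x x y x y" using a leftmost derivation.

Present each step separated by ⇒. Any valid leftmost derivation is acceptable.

S ⇒ x A ⇒ x S x A ⇒ x x y x A ⇒ x x y x y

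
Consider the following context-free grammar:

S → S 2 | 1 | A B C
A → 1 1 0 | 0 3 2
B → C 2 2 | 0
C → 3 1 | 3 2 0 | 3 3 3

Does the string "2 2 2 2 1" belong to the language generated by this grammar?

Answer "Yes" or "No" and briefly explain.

No - no valid derivation exists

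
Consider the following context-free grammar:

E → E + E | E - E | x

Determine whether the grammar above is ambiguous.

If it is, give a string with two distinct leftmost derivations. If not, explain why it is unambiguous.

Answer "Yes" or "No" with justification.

Yes - the string 'x - x + x + x' has two distinct leftmost derivations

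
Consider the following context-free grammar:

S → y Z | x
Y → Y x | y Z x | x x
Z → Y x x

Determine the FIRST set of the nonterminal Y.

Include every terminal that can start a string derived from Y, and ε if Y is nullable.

We compute FIRST(Y) using the standard algorithm.
FIRST(S) = {x, y}
FIRST(Y) = {x, y}
FIRST(Z) = {x, y}
Therefore, FIRST(Y) = {x, y}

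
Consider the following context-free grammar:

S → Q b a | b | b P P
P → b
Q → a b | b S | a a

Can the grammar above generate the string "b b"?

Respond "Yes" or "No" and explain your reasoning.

No - no valid derivation exists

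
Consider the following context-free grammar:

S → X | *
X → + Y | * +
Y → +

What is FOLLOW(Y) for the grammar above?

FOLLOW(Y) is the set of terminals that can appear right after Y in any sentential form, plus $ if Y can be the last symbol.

We compute FOLLOW(Y) using the standard algorithm.
FOLLOW(S) starts with {$}.
FIRST(S) = {*, +}
FIRST(X) = {*, +}
FIRST(Y) = {+}
FOLLOW(S) = {$}
FOLLOW(X) = {$}
FOLLOW(Y) = {$}
Therefore, FOLLOW(Y) = {$}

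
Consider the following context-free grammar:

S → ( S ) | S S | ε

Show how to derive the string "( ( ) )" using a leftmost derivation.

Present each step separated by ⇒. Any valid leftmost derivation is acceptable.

S ⇒ S S ⇒ ( S ) S ⇒ ( ( S ) ) S ⇒ ( ( ) ) S ⇒ ( ( ) )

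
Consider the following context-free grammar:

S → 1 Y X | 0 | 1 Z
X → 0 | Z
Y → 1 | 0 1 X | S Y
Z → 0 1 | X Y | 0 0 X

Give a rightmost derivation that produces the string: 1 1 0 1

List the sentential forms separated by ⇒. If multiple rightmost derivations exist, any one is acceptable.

S ⇒ 1 Y X ⇒ 1 Y Z ⇒ 1 Y 0 1 ⇒ 1 1 0 1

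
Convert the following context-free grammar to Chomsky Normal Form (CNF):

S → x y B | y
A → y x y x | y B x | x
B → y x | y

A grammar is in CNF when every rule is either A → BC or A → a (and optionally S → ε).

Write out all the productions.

TX → x; TY → y; S → y; A → x; B → y; S → TX X0; X0 → TY B; A → TY X1; X1 → TX X2; X2 → TY TX; A → TY X3; X3 → B TX; B → TY TX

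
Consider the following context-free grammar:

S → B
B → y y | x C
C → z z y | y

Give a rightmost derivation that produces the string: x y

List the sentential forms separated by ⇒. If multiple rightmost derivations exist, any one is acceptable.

S ⇒ B ⇒ x C ⇒ x y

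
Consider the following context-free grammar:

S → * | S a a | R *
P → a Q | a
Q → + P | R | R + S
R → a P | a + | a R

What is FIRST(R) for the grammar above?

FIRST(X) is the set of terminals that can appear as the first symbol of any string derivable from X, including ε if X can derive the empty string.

We compute FIRST(R) using the standard algorithm.
FIRST(P) = {a}
FIRST(Q) = {+, a}
FIRST(R) = {a}
FIRST(S) = {*, a}
Therefore, FIRST(R) = {a}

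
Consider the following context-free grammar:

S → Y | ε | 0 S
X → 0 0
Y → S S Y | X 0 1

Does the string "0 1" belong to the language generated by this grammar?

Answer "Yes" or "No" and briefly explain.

No - no valid derivation exists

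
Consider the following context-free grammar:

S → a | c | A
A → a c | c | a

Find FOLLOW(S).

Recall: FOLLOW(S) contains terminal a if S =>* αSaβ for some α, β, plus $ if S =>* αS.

We compute FOLLOW(S) using the standard algorithm.
FOLLOW(S) starts with {$}.
FIRST(A) = {a, c}
FIRST(S) = {a, c}
FOLLOW(A) = {$}
FOLLOW(S) = {$}
Therefore, FOLLOW(S) = {$}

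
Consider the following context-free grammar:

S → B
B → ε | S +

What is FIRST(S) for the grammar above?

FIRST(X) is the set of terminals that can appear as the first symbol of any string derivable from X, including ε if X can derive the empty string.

We compute FIRST(S) using the standard algorithm.
FIRST(B) = {+, ε}
FIRST(S) = {+, ε}
Therefore, FIRST(S) = {+, ε}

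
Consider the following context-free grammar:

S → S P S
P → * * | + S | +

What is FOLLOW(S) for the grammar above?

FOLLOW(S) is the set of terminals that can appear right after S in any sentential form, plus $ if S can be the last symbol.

We compute FOLLOW(S) using the standard algorithm.
FOLLOW(S) starts with {$}.
FIRST(P) = {*, +}
FIRST(S) = {}
FOLLOW(P) = {}
FOLLOW(S) = {$, *, +}
Therefore, FOLLOW(S) = {$, *, +}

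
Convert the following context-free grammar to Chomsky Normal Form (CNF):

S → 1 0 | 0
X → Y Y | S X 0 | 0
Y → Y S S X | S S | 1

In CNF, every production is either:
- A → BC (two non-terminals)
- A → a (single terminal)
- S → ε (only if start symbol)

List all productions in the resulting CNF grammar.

T1 → 1; T0 → 0; S → 0; X → 0; Y → 1; S → T1 T0; X → Y Y; X → S X0; X0 → X T0; Y → Y X1; X1 → S X2; X2 → S X; Y → S S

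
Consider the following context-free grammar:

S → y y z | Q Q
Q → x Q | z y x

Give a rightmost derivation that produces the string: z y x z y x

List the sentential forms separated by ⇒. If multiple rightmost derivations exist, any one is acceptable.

S ⇒ Q Q ⇒ Q z y x ⇒ z y x z y x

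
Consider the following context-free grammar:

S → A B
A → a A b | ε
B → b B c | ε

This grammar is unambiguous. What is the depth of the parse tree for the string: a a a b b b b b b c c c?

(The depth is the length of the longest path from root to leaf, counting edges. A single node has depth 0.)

5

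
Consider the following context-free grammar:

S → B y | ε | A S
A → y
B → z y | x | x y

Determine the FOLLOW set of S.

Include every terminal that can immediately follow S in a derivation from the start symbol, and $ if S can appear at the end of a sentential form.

We compute FOLLOW(S) using the standard algorithm.
FOLLOW(S) starts with {$}.
FIRST(A) = {y}
FIRST(B) = {x, z}
FIRST(S) = {x, y, z, ε}
FOLLOW(A) = {$, x, y, z}
FOLLOW(B) = {y}
FOLLOW(S) = {$}
Therefore, FOLLOW(S) = {$}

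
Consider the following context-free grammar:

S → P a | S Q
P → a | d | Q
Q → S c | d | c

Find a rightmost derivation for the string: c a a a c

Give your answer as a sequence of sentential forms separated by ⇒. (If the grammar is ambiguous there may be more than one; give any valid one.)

S ⇒ S Q ⇒ S S c ⇒ S P a c ⇒ S a a c ⇒ P a a a c ⇒ Q a a a c ⇒ c a a a c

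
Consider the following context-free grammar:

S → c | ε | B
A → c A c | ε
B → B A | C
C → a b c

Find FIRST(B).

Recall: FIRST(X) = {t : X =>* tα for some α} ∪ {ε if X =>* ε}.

We compute FIRST(B) using the standard algorithm.
FIRST(A) = {c, ε}
FIRST(B) = {a}
FIRST(C) = {a}
FIRST(S) = {a, c, ε}
Therefore, FIRST(B) = {a}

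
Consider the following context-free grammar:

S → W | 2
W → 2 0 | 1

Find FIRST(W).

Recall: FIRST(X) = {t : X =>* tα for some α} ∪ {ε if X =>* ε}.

We compute FIRST(W) using the standard algorithm.
FIRST(S) = {1, 2}
FIRST(W) = {1, 2}
Therefore, FIRST(W) = {1, 2}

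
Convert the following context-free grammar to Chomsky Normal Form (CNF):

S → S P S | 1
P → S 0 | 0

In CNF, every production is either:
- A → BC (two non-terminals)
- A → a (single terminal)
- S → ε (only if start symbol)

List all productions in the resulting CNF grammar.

S → 1; T0 → 0; P → 0; S → S X0; X0 → P S; P → S T0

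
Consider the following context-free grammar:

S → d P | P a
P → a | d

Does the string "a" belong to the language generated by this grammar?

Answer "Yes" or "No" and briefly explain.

No - no valid derivation exists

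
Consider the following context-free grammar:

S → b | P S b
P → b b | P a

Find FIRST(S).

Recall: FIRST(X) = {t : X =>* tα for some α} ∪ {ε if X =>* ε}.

We compute FIRST(S) using the standard algorithm.
FIRST(P) = {b}
FIRST(S) = {b}
Therefore, FIRST(S) = {b}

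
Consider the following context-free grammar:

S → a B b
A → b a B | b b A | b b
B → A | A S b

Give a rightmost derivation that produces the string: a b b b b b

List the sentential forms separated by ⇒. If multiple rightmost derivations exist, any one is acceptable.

S ⇒ a B b ⇒ a A b ⇒ a b b A b ⇒ a b b b b b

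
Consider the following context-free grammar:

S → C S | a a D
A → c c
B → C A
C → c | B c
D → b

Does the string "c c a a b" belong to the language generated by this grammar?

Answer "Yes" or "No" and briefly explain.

Yes - a valid derivation exists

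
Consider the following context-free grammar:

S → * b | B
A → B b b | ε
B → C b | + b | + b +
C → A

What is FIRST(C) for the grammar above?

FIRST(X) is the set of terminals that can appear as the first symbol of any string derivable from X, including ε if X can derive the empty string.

We compute FIRST(C) using the standard algorithm.
FIRST(A) = {+, b, ε}
FIRST(B) = {+, b}
FIRST(C) = {+, b, ε}
FIRST(S) = {*, +, b}
Therefore, FIRST(C) = {+, b, ε}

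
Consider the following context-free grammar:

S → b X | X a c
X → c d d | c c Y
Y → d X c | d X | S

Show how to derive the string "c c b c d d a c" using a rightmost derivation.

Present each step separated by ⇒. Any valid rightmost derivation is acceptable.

S ⇒ X a c ⇒ c c Y a c ⇒ c c S a c ⇒ c c b X a c ⇒ c c b c d d a c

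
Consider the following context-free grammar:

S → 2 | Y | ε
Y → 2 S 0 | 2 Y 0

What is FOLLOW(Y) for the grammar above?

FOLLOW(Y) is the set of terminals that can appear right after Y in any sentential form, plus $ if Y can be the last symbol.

We compute FOLLOW(Y) using the standard algorithm.
FOLLOW(S) starts with {$}.
FIRST(S) = {2, ε}
FIRST(Y) = {2}
FOLLOW(S) = {$, 0}
FOLLOW(Y) = {$, 0}
Therefore, FOLLOW(Y) = {$, 0}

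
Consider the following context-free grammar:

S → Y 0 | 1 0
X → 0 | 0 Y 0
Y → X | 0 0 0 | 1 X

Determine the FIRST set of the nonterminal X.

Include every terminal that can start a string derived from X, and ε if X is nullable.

We compute FIRST(X) using the standard algorithm.
FIRST(S) = {0, 1}
FIRST(X) = {0}
FIRST(Y) = {0, 1}
Therefore, FIRST(X) = {0}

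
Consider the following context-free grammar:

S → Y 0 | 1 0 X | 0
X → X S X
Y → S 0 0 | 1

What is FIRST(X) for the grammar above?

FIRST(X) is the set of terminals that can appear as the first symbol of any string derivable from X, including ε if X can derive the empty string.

We compute FIRST(X) using the standard algorithm.
FIRST(S) = {0, 1}
FIRST(X) = {}
FIRST(Y) = {0, 1}
Therefore, FIRST(X) = {}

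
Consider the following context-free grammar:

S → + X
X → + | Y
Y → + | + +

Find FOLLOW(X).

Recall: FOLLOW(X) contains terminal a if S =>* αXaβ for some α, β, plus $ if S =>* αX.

We compute FOLLOW(X) using the standard algorithm.
FOLLOW(S) starts with {$}.
FIRST(S) = {+}
FIRST(X) = {+}
FIRST(Y) = {+}
FOLLOW(S) = {$}
FOLLOW(X) = {$}
FOLLOW(Y) = {$}
Therefore, FOLLOW(X) = {$}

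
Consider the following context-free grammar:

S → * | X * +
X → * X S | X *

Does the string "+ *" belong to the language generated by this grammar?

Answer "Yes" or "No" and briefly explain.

No - no valid derivation exists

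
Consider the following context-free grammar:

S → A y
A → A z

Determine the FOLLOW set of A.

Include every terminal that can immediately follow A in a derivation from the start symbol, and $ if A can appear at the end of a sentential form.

We compute FOLLOW(A) using the standard algorithm.
FOLLOW(S) starts with {$}.
FIRST(A) = {}
FIRST(S) = {}
FOLLOW(A) = {y, z}
FOLLOW(S) = {$}
Therefore, FOLLOW(A) = {y, z}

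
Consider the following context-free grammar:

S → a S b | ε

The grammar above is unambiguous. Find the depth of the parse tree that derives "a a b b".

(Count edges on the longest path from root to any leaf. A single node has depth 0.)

3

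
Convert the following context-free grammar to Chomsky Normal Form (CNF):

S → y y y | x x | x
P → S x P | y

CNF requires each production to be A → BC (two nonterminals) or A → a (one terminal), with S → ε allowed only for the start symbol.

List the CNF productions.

TY → y; TX → x; S → x; P → y; S → TY X0; X0 → TY TY; S → TX TX; P → S X1; X1 → TX P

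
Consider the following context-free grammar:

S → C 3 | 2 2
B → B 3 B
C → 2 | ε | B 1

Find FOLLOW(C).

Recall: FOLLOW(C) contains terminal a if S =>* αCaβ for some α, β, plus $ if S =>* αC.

We compute FOLLOW(C) using the standard algorithm.
FOLLOW(S) starts with {$}.
FIRST(B) = {}
FIRST(C) = {2, ε}
FIRST(S) = {2, 3}
FOLLOW(B) = {1, 3}
FOLLOW(C) = {3}
FOLLOW(S) = {$}
Therefore, FOLLOW(C) = {3}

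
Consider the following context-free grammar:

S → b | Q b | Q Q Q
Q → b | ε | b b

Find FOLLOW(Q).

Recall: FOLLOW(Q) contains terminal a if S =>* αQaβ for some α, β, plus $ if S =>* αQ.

We compute FOLLOW(Q) using the standard algorithm.
FOLLOW(S) starts with {$}.
FIRST(Q) = {b, ε}
FIRST(S) = {b, ε}
FOLLOW(Q) = {$, b}
FOLLOW(S) = {$}
Therefore, FOLLOW(Q) = {$, b}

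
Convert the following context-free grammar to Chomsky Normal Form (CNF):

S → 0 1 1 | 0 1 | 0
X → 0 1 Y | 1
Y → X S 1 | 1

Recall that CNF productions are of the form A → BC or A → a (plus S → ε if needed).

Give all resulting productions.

T0 → 0; T1 → 1; S → 0; X → 1; Y → 1; S → T0 X0; X0 → T1 T1; S → T0 T1; X → T0 X1; X1 → T1 Y; Y → X X2; X2 → S T1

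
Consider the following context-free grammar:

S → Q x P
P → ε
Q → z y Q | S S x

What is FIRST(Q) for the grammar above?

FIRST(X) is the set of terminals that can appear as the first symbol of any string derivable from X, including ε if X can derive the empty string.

We compute FIRST(Q) using the standard algorithm.
FIRST(P) = {ε}
FIRST(Q) = {z}
FIRST(S) = {z}
Therefore, FIRST(Q) = {z}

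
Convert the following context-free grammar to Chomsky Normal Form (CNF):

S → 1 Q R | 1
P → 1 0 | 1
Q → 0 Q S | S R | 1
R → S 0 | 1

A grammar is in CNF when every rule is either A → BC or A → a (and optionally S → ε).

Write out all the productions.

T1 → 1; S → 1; T0 → 0; P → 1; Q → 1; R → 1; S → T1 X0; X0 → Q R; P → T1 T0; Q → T0 X1; X1 → Q S; Q → S R; R → S T0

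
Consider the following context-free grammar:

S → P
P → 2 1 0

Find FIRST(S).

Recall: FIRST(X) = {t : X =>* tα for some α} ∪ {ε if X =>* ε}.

We compute FIRST(S) using the standard algorithm.
FIRST(P) = {2}
FIRST(S) = {2}
Therefore, FIRST(S) = {2}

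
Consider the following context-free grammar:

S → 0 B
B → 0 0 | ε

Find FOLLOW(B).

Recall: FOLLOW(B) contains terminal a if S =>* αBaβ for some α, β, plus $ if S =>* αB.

We compute FOLLOW(B) using the standard algorithm.
FOLLOW(S) starts with {$}.
FIRST(B) = {0, ε}
FIRST(S) = {0}
FOLLOW(B) = {$}
FOLLOW(S) = {$}
Therefore, FOLLOW(B) = {$}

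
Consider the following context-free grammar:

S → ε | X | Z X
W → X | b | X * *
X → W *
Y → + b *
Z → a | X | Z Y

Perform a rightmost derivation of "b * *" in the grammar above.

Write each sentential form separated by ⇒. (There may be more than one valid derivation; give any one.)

S ⇒ X ⇒ W * ⇒ X * ⇒ W * * ⇒ b * *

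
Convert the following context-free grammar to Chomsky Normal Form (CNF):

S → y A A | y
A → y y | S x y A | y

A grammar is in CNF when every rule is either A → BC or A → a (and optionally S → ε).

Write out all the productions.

TY → y; S → y; TX → x; A → y; S → TY X0; X0 → A A; A → TY TY; A → S X1; X1 → TX X2; X2 → TY A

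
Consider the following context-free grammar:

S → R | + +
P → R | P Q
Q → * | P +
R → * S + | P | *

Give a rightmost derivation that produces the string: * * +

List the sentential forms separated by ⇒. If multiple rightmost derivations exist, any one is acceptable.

S ⇒ R ⇒ * S + ⇒ * R + ⇒ * * +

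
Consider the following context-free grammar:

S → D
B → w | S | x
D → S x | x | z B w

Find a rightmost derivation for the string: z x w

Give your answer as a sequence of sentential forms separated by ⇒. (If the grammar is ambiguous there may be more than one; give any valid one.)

S ⇒ D ⇒ z B w ⇒ z x w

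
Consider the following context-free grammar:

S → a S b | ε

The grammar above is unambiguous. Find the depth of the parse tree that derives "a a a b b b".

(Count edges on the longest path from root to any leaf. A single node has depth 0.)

4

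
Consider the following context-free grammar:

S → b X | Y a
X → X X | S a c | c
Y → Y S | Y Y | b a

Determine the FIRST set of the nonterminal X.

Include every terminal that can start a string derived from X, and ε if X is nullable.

We compute FIRST(X) using the standard algorithm.
FIRST(S) = {b}
FIRST(X) = {b, c}
FIRST(Y) = {b}
Therefore, FIRST(X) = {b, c}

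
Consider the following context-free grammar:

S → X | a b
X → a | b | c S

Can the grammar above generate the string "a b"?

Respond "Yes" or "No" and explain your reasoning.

Yes - a valid derivation exists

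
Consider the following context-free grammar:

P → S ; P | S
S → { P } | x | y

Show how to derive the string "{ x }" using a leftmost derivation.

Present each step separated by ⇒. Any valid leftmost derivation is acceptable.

P ⇒ S ⇒ { P } ⇒ { S } ⇒ { x }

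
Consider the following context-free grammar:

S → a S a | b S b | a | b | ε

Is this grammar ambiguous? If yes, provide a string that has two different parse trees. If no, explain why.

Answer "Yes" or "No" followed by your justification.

No - the grammar is unambiguous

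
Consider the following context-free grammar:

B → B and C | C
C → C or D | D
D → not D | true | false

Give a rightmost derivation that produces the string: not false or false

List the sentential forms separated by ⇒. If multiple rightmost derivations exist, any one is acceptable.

B ⇒ C ⇒ C or D ⇒ C or false ⇒ D or false ⇒ not D or false ⇒ not false or false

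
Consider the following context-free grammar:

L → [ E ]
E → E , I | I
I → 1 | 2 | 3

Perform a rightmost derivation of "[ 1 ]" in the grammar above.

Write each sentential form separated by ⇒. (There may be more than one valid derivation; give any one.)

L ⇒ [ E ] ⇒ [ I ] ⇒ [ 1 ]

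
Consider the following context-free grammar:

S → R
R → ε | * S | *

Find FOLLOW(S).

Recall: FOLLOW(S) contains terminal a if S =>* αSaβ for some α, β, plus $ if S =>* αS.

We compute FOLLOW(S) using the standard algorithm.
FOLLOW(S) starts with {$}.
FIRST(R) = {*, ε}
FIRST(S) = {*, ε}
FOLLOW(R) = {$}
FOLLOW(S) = {$}
Therefore, FOLLOW(S) = {$}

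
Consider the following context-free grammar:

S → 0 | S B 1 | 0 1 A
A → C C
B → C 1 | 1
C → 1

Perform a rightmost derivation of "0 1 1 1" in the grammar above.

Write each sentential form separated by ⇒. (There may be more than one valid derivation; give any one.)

S ⇒ S B 1 ⇒ S C 1 1 ⇒ S 1 1 1 ⇒ 0 1 1 1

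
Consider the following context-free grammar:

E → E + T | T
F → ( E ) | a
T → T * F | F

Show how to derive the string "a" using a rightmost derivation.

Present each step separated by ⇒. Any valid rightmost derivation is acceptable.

E ⇒ T ⇒ F ⇒ a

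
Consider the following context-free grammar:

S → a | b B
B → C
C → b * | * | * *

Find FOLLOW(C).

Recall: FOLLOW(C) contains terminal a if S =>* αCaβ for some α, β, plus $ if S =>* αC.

We compute FOLLOW(C) using the standard algorithm.
FOLLOW(S) starts with {$}.
FIRST(B) = {*, b}
FIRST(C) = {*, b}
FIRST(S) = {a, b}
FOLLOW(B) = {$}
FOLLOW(C) = {$}
FOLLOW(S) = {$}
Therefore, FOLLOW(C) = {$}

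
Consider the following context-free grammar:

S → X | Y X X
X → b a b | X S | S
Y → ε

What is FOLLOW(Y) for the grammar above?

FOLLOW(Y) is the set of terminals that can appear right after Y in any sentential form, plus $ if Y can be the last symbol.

We compute FOLLOW(Y) using the standard algorithm.
FOLLOW(S) starts with {$}.
FIRST(S) = {b}
FIRST(X) = {b}
FIRST(Y) = {ε}
FOLLOW(S) = {$, b}
FOLLOW(X) = {$, b}
FOLLOW(Y) = {b}
Therefore, FOLLOW(Y) = {b}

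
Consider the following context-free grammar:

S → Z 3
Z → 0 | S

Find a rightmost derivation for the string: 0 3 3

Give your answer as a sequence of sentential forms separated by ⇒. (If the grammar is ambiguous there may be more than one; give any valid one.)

S ⇒ Z 3 ⇒ S 3 ⇒ Z 3 3 ⇒ 0 3 3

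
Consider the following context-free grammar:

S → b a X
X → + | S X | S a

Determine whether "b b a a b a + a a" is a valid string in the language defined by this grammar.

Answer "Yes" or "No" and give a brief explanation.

No - no valid derivation exists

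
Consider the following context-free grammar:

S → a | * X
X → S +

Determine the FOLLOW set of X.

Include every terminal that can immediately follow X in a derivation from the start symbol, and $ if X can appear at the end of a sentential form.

We compute FOLLOW(X) using the standard algorithm.
FOLLOW(S) starts with {$}.
FIRST(S) = {*, a}
FIRST(X) = {*, a}
FOLLOW(S) = {$, +}
FOLLOW(X) = {$, +}
Therefore, FOLLOW(X) = {$, +}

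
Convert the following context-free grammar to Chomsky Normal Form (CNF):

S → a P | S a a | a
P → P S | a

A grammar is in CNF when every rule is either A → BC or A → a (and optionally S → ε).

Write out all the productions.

TA → a; S → a; P → a; S → TA P; S → S X0; X0 → TA TA; P → P S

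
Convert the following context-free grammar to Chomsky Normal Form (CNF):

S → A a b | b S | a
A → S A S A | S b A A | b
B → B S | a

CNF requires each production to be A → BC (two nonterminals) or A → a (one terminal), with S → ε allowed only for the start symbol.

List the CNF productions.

TA → a; TB → b; S → a; A → b; B → a; S → A X0; X0 → TA TB; S → TB S; A → S X1; X1 → A X2; X2 → S A; A → S X3; X3 → TB X4; X4 → A A; B → B S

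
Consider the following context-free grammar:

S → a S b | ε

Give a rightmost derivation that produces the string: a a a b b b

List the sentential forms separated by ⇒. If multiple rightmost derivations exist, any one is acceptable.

S ⇒ a S b ⇒ a a S b b ⇒ a a a S b b b ⇒ a a a b b b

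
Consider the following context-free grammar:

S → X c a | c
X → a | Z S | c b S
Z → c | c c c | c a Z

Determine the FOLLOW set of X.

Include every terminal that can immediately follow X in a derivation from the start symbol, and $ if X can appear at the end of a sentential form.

We compute FOLLOW(X) using the standard algorithm.
FOLLOW(S) starts with {$}.
FIRST(S) = {a, c}
FIRST(X) = {a, c}
FIRST(Z) = {c}
FOLLOW(S) = {$, c}
FOLLOW(X) = {c}
FOLLOW(Z) = {a, c}
Therefore, FOLLOW(X) = {c}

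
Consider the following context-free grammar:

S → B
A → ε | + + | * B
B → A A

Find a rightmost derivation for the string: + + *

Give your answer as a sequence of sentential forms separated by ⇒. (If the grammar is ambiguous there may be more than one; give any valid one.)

S ⇒ B ⇒ A A ⇒ A * B ⇒ A * A A ⇒ A * A ⇒ A * ⇒ + + *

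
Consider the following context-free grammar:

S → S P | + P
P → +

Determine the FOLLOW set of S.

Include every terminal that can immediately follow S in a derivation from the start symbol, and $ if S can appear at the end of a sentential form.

We compute FOLLOW(S) using the standard algorithm.
FOLLOW(S) starts with {$}.
FIRST(P) = {+}
FIRST(S) = {+}
FOLLOW(P) = {$, +}
FOLLOW(S) = {$, +}
Therefore, FOLLOW(S) = {$, +}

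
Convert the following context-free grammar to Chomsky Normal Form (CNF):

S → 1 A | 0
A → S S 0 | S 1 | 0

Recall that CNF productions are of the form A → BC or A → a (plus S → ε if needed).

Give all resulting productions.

T1 → 1; S → 0; T0 → 0; A → 0; S → T1 A; A → S X0; X0 → S T0; A → S T1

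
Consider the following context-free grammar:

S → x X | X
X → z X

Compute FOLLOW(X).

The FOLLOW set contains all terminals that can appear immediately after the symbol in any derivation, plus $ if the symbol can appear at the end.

We compute FOLLOW(X) using the standard algorithm.
FOLLOW(S) starts with {$}.
FIRST(S) = {x, z}
FIRST(X) = {z}
FOLLOW(S) = {$}
FOLLOW(X) = {$}
Therefore, FOLLOW(X) = {$}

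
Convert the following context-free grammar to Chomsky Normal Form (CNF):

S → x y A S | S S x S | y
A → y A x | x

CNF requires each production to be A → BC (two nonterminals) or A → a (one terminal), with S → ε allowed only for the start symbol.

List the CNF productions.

TX → x; TY → y; S → y; A → x; S → TX X0; X0 → TY X1; X1 → A S; S → S X2; X2 → S X3; X3 → TX S; A → TY X4; X4 → A TX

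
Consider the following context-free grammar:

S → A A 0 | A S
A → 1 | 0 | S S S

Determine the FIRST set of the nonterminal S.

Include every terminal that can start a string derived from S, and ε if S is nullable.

We compute FIRST(S) using the standard algorithm.
FIRST(A) = {0, 1}
FIRST(S) = {0, 1}
Therefore, FIRST(S) = {0, 1}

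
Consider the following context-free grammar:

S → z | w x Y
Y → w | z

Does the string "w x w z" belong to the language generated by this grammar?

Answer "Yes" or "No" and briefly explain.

No - no valid derivation exists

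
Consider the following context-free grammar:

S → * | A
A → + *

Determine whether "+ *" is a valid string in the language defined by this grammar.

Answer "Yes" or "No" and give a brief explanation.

Yes - a valid derivation exists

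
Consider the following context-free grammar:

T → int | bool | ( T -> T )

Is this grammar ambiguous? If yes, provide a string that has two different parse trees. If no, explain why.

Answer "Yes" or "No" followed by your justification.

No - the grammar is unambiguous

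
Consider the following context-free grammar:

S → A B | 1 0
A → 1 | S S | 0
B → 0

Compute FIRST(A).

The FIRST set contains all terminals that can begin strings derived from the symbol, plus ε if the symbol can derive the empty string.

We compute FIRST(A) using the standard algorithm.
FIRST(A) = {0, 1}
FIRST(B) = {0}
FIRST(S) = {0, 1}
Therefore, FIRST(A) = {0, 1}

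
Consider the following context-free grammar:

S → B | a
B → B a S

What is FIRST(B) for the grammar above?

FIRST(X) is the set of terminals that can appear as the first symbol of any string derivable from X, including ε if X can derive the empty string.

We compute FIRST(B) using the standard algorithm.
FIRST(B) = {}
FIRST(S) = {a}
Therefore, FIRST(B) = {}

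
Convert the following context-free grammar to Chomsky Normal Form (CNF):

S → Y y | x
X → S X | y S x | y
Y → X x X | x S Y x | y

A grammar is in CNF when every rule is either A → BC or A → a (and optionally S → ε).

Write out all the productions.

TY → y; S → x; TX → x; X → y; Y → y; S → Y TY; X → S X; X → TY X0; X0 → S TX; Y → X X1; X1 → TX X; Y → TX X2; X2 → S X3; X3 → Y TX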